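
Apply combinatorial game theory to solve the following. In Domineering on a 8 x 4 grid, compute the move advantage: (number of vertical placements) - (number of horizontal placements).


Board is 8 x 4 (rows x cols).
Left (vertical) placements: (rows-1) * cols = 7 * 4 = 28
Right (horizontal) placements: rows * (cols-1) = 8 * 3 = 24
Advantage = Left - Right = 28 - 24 = 4

4


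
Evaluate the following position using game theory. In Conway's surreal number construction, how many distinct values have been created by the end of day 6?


Day 0: {|} = 0 is born. Count = 1.
Day n: the number of surreal numbers born by day n is 2^(n+1) - 1.
By day 0: 2^1 - 1 = 1
By day 1: 2^2 - 1 = 3
By day 2: 2^3 - 1 = 7
By day 3: 2^4 - 1 = 15
By day 4: 2^5 - 1 = 31
By day 5: 2^6 - 1 = 63
By day 6: 2^7 - 1 = 127
By day 6: 127 surreal numbers.

127


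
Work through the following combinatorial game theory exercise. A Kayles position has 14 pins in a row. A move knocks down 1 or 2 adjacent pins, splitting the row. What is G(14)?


Kayles: a move removes 1 or 2 adjacent pins from a contiguous row.
Removing pins from a row of k leaves two independent rows (a, b) with a + b = k - 1 (one pin) or a + b = k - 2 (two pins); an end removal gives a = 0.
By Sprague-Grundy, G(k) = mex{ G(a) XOR G(b) } over all these splits. G(0) = 0.
G(1): splits (0,0):0^0=0 -> mex({0}) = 1
G(2): splits (0,1):0^1=1 (0,0):0^0=0 -> mex({0, 1}) = 2
G(3): splits (0,2):0^2=2 (1,1):1^1=0 (0,1):0^1=1 -> mex({0, 1, 2}) = 3
G(4): splits (0,3):0^3=3 (1,2):1^2=3 (0,2):0^2=2 (1,1):1^1=0 -> mex({0, 2, 3}) = 1
G(5): splits (0,4):0^1=1 (1,3):1^3=2 (2,2):2^2=0 (0,3):0^3=3 (1,2):1^2=3 -> mex({0, 1, 2, 3}) = 4
G(6) = mex({0, 1, 2, 4}) = 3
G(7) = mex({0, 1, 3, 4, 5}) = 2
G(8) = mex({0, 2, 3, 5, 6}) = 1
G(9) = mex({0, 1, 2, 3, 6, 7}) = 4
G(10) = mex({0, 1, 3, 4, 5, 7}) = 2
G(11) = mex({0, 1, 2, 3, 4, 5}) = 6
G(12) = mex({0, 1, 2, 3, 5, 6, 7}) = 4
G(13) = mex({0, 2, 3, 4, 6, 7}) = 1
G(14) = mex({0, 1, 4, 5, 6, 7}) = 2
Therefore G(14) = 2.

2


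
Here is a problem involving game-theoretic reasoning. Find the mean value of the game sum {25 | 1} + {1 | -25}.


G1 = {25 | 1}, G2 = {1 | -25}
Each is a switch {a | b} with numbers a > b; its mean value is (a + b)/2, and mean value is additive over game sums: m(G1 + G2) = m(G1) + m(G2).
Mean of G1 = (25 + (1))/2 = 26/2 = 13
Mean of G2 = (1 + (-25))/2 = -24/2 = -12
Mean of G1 + G2 = 13 + -12 = 1

1


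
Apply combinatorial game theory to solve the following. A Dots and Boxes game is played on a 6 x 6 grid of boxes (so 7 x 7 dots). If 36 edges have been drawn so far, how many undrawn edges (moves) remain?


Grid: 6 x 6 boxes, i.e. 7 rows and 7 columns of dots.
Horizontal edges: (rows + 1) * cols = 7 * 6 = 42
Vertical edges: rows * (cols + 1) = 6 * 7 = 42
Total edges: 42 + 42 = 84
Edges drawn: 36
Remaining: 84 - 36 = 48

48


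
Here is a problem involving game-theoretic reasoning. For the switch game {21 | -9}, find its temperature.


The game is {21 | -9}, a switch {a | b} with numbers a > b.
Cooling {a | b} by t gives {a - t | b + t}, which stops being hot when a - t = b + t, i.e. at t = (a - b)/2. So the temperature of a switch is (a - b)/2.
Temperature = (Left option - Right option) / 2
= (21 - (-9)) / 2
= 30 / 2
= 15

15


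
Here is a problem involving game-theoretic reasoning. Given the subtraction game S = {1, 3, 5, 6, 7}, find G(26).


The subtraction set is S = {1, 3, 5, 6, 7}.
G(k) = mex{ G(k - s) : s in S, s <= k }. We compute iteratively: G(0) = 0.
G(1) = mex({0}) = 1
G(2) = mex({1}) = 0
G(3) = mex({0}) = 1
G(4) = mex({1}) = 0
G(5) = mex({0}) = 1
G(6) = mex({0, 1}) = 2
G(7) = mex({0, 1, 2}) = 3
G(8) = mex({0, 1, 3}) = 2
G(9) = mex({0, 1, 2}) = 3
G(10) = mex({0, 1, 3}) = 2
G(11) = mex({0, 1, 2}) = 3
G(12) = mex({1, 2, 3}) = 0
G(13) = mex({0, 2, 3}) = 1
G(14) = mex({1, 2, 3}) = 0
G(15) = mex({0, 2, 3}) = 1
G(16) = mex({1, 2, 3}) = 0
G(17) = mex({0, 2, 3}) = 1
G(18) = mex({0, 1, 3}) = 2
Observe that G(12)..G(18) = 0, 1, 0, 1, 0, 1, 2 repeats G(0)..G(6) = 0, 1, 0, 1, 0, 1, 2.
For k >= max(S) = 7, G(k) is determined by the previous 7 values G(k-7)..G(k-1); a window of 7 consecutive values has recurred shifted by 12, so by induction G(k + 12) = G(k) for all k >= 0: the sequence is periodic from the start with period 12.
One period: G(0..11) = 0, 1, 0, 1, 0, 1, 2, 3, 2, 3, 2, 3.
26 mod 12 = 2, so G(26) = G(2) = 0.

0


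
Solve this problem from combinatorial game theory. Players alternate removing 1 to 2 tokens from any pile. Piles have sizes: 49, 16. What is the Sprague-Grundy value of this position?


Subtraction set: {1, 2}
For this subtraction set, G(n) = n mod 3 (period = max + 1 = 3).
Pile 1 (size 49): G(49) = 49 mod 3 = 1
Pile 2 (size 16): G(16) = 16 mod 3 = 1
Total Grundy value = XOR of all: 1 XOR 1 = 0

0


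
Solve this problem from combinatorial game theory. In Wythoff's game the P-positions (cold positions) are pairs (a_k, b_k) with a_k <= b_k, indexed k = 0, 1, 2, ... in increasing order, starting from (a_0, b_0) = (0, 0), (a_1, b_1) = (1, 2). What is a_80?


By Wythoff's theorem, a_k = floor(k * phi) and b_k = floor(k * phi^2) = a_k + k, where phi = (1 + sqrt(5))/2 is the golden ratio.
phi = (1 + sqrt(5))/2 = 1.618034
k = 80
k * phi = 80 * 1.618034 = 129.442719
a_80 = floor(k * phi) = 129

129


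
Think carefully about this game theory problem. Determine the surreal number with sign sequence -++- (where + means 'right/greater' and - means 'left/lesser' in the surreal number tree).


Sign expansion: -++-
Rule: track bounds (lo, hi), initially (-inf, +inf). On '+', the current value becomes lo and we move to the simplest number in (value, hi): value + 1 if hi = +inf, otherwise the midpoint (value + hi)/2. On '-', the current value becomes hi and we move to value - 1 if lo = -inf, otherwise the midpoint (lo + value)/2.
Start at 0.
Step 1: sign = -, move left. Bounds: (-inf, 0). Value = -1
Step 2: sign = +, move right. Bounds: (-1, 0). Value = -1/2
Step 3: sign = +, move right. Bounds: (-1/2, 0). Value = -1/4
Step 4: sign = -, move left. Bounds: (-1/2, -1/4). Value = -3/8
The surreal number with sign expansion -++- is -3/8.

-3/8


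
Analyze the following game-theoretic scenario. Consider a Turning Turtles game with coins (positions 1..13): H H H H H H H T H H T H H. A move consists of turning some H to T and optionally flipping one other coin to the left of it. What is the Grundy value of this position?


Coins: H H H H H H H T H H T H H
Key fact: a single head at position k behaves exactly like a Nim heap of size k (turning it to T and optionally flipping a coin at j < k corresponds to moving the heap from k to j, or to 0), and heads combine as a disjunctive sum (two heads at the same place would cancel, matching j XOR j = 0). So the Nim-value is the XOR of the 1-indexed positions of the heads.
Face-up positions (1-indexed): [1, 2, 3, 4, 5, 6, 7, 9, 10, 12, 13]
XOR 0 with 1: 0 XOR 1 = 1
XOR 1 with 2: 1 XOR 2 = 3
XOR 3 with 3: 3 XOR 3 = 0
XOR 0 with 4: 0 XOR 4 = 4
XOR 4 with 5: 4 XOR 5 = 1
XOR 1 with 6: 1 XOR 6 = 7
XOR 7 with 7: 7 XOR 7 = 0
XOR 0 with 9: 0 XOR 9 = 9
XOR 9 with 10: 9 XOR 10 = 3
XOR 3 with 12: 3 XOR 12 = 15
XOR 15 with 13: 15 XOR 13 = 2
Nim-value = 2

2


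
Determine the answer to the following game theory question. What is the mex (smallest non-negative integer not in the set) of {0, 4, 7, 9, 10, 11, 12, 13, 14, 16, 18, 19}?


Set = {0, 4, 7, 9, 10, 11, 12, 13, 14, 16, 18, 19}
0 is in the set.
1 is NOT in the set. This is the mex.
mex = 1

1


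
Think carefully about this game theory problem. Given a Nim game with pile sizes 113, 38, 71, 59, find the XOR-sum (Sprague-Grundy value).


We need the XOR (exclusive or) of all pile sizes.
After XOR-ing pile 1 (size 113): 0 XOR 113 = 113
After XOR-ing pile 2 (size 38): 113 XOR 38 = 87
After XOR-ing pile 3 (size 71): 87 XOR 71 = 16
After XOR-ing pile 4 (size 59): 16 XOR 59 = 43
The Nim-value of this position is 43.

43


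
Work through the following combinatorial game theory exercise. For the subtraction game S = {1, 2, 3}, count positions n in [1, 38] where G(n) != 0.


Subtraction set S = {1, 2, 3}, so G(n) = n mod 4.
G(n) = 0 when n is a multiple of 4.
Multiples of 4 in [1, 38]: 9
N-positions (nonzero Grundy) = 38 - 9 = 29

29


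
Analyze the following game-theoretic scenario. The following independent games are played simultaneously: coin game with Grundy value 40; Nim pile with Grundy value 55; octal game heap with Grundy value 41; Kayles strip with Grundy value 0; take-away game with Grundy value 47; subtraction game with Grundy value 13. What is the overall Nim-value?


By the Sprague-Grundy theorem, the Grundy value of a sum of games is the XOR of individual Grundy values.
coin game: Grundy value = 40. Running XOR: 0 XOR 40 = 40
Nim pile: Grundy value = 55. Running XOR: 40 XOR 55 = 31
octal game heap: Grundy value = 41. Running XOR: 31 XOR 41 = 54
Kayles strip: Grundy value = 0. Running XOR: 54 XOR 0 = 54
take-away game: Grundy value = 47. Running XOR: 54 XOR 47 = 25
subtraction game: Grundy value = 13. Running XOR: 25 XOR 13 = 20
The combined Grundy value is 20.

20


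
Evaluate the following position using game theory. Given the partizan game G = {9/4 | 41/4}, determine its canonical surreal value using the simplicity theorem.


Left options: {9/4}, max = 9/4
Right options: {41/4}, min = 41/4
All options are numbers and max(Left) < min(Right), so by the simplicity theorem the value is the simplest (earliest-born) number strictly between 9/4 and 41/4.
Integers 3 through 10 all lie strictly between 9/4 and 41/4.
Among integers, the simplest (lowest birthday = smallest |n|; 0 is born on day 0, +-n on day n) is 3.
No non-integer in the interval can be simpler: if x is a non-integer in the interval, then floor(x) or ceil(x) also lies in the interval (the interval contains an integer), and both are proper prefixes of x's sign expansion, i.e. born earlier. So the game value is 3.
Game value = 3

3


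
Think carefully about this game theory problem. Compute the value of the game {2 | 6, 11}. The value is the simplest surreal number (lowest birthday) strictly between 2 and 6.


Left options: {2}, max = 2
Right options: {6, 11}, min = 6
All options are numbers and max(Left) < min(Right), so by the simplicity theorem the value is the simplest (earliest-born) number strictly between 2 and 6.
Integers 3 through 5 all lie strictly between 2 and 6.
Among integers, the simplest (lowest birthday = smallest |n|; 0 is born on day 0, +-n on day n) is 3.
No non-integer in the interval can be simpler: if x is a non-integer in the interval, then floor(x) or ceil(x) also lies in the interval (the interval contains an integer), and both are proper prefixes of x's sign expansion, i.e. born earlier. So the game value is 3.
Game value = 3

3


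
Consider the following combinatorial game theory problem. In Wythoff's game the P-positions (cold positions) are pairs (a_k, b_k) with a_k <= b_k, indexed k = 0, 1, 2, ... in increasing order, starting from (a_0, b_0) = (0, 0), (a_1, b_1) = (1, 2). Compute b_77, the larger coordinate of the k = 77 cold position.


By Wythoff's theorem, a_k = floor(k * phi) and b_k = floor(k * phi^2) = a_k + k, where phi = (1 + sqrt(5))/2 is the golden ratio.
phi = (1 + sqrt(5))/2 = 1.618034
phi^2 = phi + 1 = 2.618034
k = 77
k * phi^2 = 77 * 2.618034 = 201.588617
b_77 = floor(k * phi^2) = 201 (check: a_77 + k = 124 + 77 = 201)

201


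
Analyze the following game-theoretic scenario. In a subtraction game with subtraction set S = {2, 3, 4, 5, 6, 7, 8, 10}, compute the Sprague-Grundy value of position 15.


The subtraction set is S = {2, 3, 4, 5, 6, 7, 8, 10}.
G(k) = mex{ G(k - s) : s in S, s <= k }. We compute iteratively: G(0) = 0.
G(1) = mex({}) = 0
G(2) = mex({0}) = 1
G(3) = mex({0}) = 1
G(4) = mex({0, 1}) = 2
G(5) = mex({0, 1}) = 2
G(6) = mex({0, 1, 2}) = 3
G(7) = mex({0, 1, 2}) = 3
G(8) = mex({0, 1, 2, 3}) = 4
G(9) = mex({0, 1, 2, 3}) = 4
G(10) = mex({0, 1, 2, 3, 4}) = 5
G(11) = mex({0, 1, 2, 3, 4}) = 5
G(12) = mex({1, 2, 3, 4, 5}) = 0
G(13) = mex({1, 2, 3, 4, 5}) = 0
G(14) = mex({0, 2, 3, 4, 5}) = 1
G(15) = mex({0, 2, 3, 4, 5}) = 1
Therefore G(15) = 1.

1


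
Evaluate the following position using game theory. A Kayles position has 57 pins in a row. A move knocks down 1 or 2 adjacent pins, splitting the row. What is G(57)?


Kayles: a move removes 1 or 2 adjacent pins from a contiguous row.
Removing pins from a row of k leaves two independent rows (a, b) with a + b = k - 1 (one pin) or a + b = k - 2 (two pins); an end removal gives a = 0.
By Sprague-Grundy, G(k) = mex{ G(a) XOR G(b) } over all these splits. G(0) = 0.
G(1): splits (0,0):0^0=0 -> mex({0}) = 1
G(2): splits (0,1):0^1=1 (0,0):0^0=0 -> mex({0, 1}) = 2
G(3): splits (0,2):0^2=2 (1,1):1^1=0 (0,1):0^1=1 -> mex({0, 1, 2}) = 3
G(4): splits (0,3):0^3=3 (1,2):1^2=3 (0,2):0^2=2 (1,1):1^1=0 -> mex({0, 2, 3}) = 1
G(5): splits (0,4):0^1=1 (1,3):1^3=2 (2,2):2^2=0 (0,3):0^3=3 (1,2):1^2=3 -> mex({0, 1, 2, 3}) = 4
G(6) = mex({0, 1, 2, 4}) = 3
G(7) = mex({0, 1, 3, 4, 5}) = 2
G(8) = mex({0, 2, 3, 5, 6}) = 1
G(9) = mex({0, 1, 2, 3, 6, 7}) = 4
G(10) = mex({0, 1, 3, 4, 5, 7}) = 2
G(11) = mex({0, 1, 2, 3, 4, 5}) = 6
G(12) = mex({0, 1, 2, 3, 5, 6, 7}) = 4
G(13) = mex({0, 2, 3, 4, 6, 7}) = 1
G(14) = mex({0, 1, 4, 5, 6, 7}) = 2
G(15) = mex({0, 1, 2, 3, 4, 5, 6}) = 7
G(16) = mex({0, 2, 3, 5, 6, 7}) = 1
G(17) = mex({0, 1, 2, 3, 5, 6, 7}) = 4
G(18) = mex({0, 1, 2, 4, 5, 6}) = 3
G(19) = mex({0, 1, 3, 4, 5, 7}) = 2
G(20) = mex({0, 2, 3, 4, 5, 6, 7}) = 1
G(21) = mex({0, 1, 2, 3, 5, 6, 7}) = 4
G(22) = mex({0, 1, 2, 3, 4, 5, 7}) = 6
G(23) = mex({0, 1, 2, 3, 4, 5, 6}) = 7
G(24) = mex({0, 1, 2, 3, 5, 6, 7}) = 4
G(25) = mex({0, 2, 3, 4, 6, 7}) = 1
G(26) = mex({0, 1, 3, 4, 5, 6, 7}) = 2
G(27) = mex({0, 1, 2, 3, 4, 5, 6, 7}) = 8
G(28) = mex({0, 1, 2, 3, 4, 6, 7, 8}) = 5
G(29) = mex({0, 1, 2, 3, 5, 6, 7, 8, 9}) = 4
G(30) = mex({0, 1, 2, 3, 4, 5, 6, 9, 10}) = 7
G(31) = mex({0, 1, 3, 4, 5, 7, 10, 11}) = 2
G(32) = mex({0, 2, 3, 4, 5, 6, 7, 9, 11}) = 1
G(33) = mex({0, 1, 2, 3, 4, 5, 6, 7, 9, 12}) = 8
G(34) = mex({0, 1, 2, 3, 4, 5, 7, 8, 11, 12}) = 6
G(35) = mex({0, 1, 2, 3, 4, 5, 6, 8, 9, 10, 11}) = 7
G(36) = mex({0, 1, 2, 3, 5, 6, 7, 9, 10}) = 4
G(37) = mex({0, 2, 3, 4, 6, 7, 9, 10, 11, 12}) = 1
G(38) = mex({0, 1, 3, 4, 5, 6, 7, 9, 10, 11, 12}) = 2
G(39) = mex({0, 1, 2, 4, 5, 6, 7, 9, 10, 12, 14}) = 3
G(40) = mex({0, 2, 3, 4, 6, 7, 11, 12, 14}) = 1
G(41) = mex({0, 1, 2, 3, 5, 6, 7, 9, 10, 11, 12}) = 4
G(42) = mex({0, 1, 2, 3, 4, 5, 6, 9, 10}) = 7
G(43) = mex({0, 1, 3, 4, 5, 7, 9, 10, 12, 15}) = 2
G(44) = mex({0, 2, 3, 4, 5, 6, 7, 9, 10, 12, 15}) = 1
G(45) = mex({0, 1, 2, 3, 4, 5, 6, 7, 9, 10, 12, 14}) = 8
G(46) = mex({0, 1, 3, 4, 5, 7, 8, 11, 12, 14}) = 2
G(47) = mex({0, 1, 2, 3, 4, 5, 6, 8, 9, 10, 11, 12}) = 7
G(48) = mex({0, 1, 2, 3, 5, 6, 7, 9, 10}) = 4
G(49) = mex({0, 2, 3, 4, 6, 7, 9, 10, 11, 12, 15}) = 1
G(50) = mex({0, 1, 4, 5, 6, 7, 9, 11, 12, 14, 15}) = 2
G(51) = mex({0, 1, 2, 3, 4, 5, 6, 7, 9, 12, 14, 15}) = 8
G(52) = mex({0, 2, 3, 4, 5, 6, 7, 8, 11, 12, 15}) = 1
G(53) = mex({0, 1, 2, 3, 5, 6, 7, 8, 9, 10, 11, 12}) = 4
G(54) = mex({0, 1, 2, 3, 4, 5, 6, 9, 10}) = 7
G(55) = mex({0, 1, 3, 4, 5, 7, 9, 10, 11, 12}) = 2
G(56) = mex({0, 2, 3, 4, 5, 6, 7, 9, 10, 11, 12, 13, 14}) = 1
G(57) = mex({0, 1, 2, 3, 5, 6, 7, 9, 10, 12, 13, 14, 15}) = 4
Therefore G(57) = 4.

4


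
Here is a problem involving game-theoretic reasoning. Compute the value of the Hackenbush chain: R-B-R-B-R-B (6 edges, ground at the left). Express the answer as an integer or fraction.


Edges (from ground): R-B-R-B-R-B
By Berlekamp's sign-expansion rule, a Blue-Red Hackenbush stalk has the value of the surreal number whose sign sequence is the edge sequence with B -> + and R -> -.
Sign sequence: -+-+-+
Trace the sign expansion in the surreal number tree, starting from 0:
Edge 1: R (sign -) -> bounds (-inf, 0), value = -1
Edge 2: B (sign +) -> bounds (-1, 0), value = -1/2
Edge 3: R (sign -) -> bounds (-1, -1/2), value = -3/4
Edge 4: B (sign +) -> bounds (-3/4, -1/2), value = -5/8
Edge 5: R (sign -) -> bounds (-3/4, -5/8), value = -11/16
Edge 6: B (sign +) -> bounds (-11/16, -5/8), value = -21/32
Game value = -21/32

-21/32


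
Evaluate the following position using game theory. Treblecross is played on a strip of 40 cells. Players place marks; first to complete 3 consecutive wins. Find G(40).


Treblecross: place X on empty cells; 3-in-a-row wins.
Playing within two cells of an existing X lets the opponent win at once, so sensible play treats the cells i-2..i+2 around each X as dead. The player left with no safe cell loses, so this is a normal-play take-away game on strips of safe cells.
Placing X at cell i (0-indexed) of a strip of k safe cells leaves independent strips of sizes max(0, i-2) and max(0, k-i-3). Hence G(k) = mex{ G(max(0,i-2)) XOR G(max(0,k-i-3)) : 0 <= i < k }, with G(0) = 0.
G(1): splits (0,0):0^0=0 -> mex({0}) = 1
G(2): splits (0,0):0^0=0 -> mex({0}) = 1
G(3): splits (0,0):0^0=0 -> mex({0}) = 1
G(4): splits (0,1):0^1=1 (0,0):0^0=0 -> mex({0, 1}) = 2
G(5): splits (0,2):0^1=1 (0,1):0^1=1 (0,0):0^0=0 -> mex({0, 1}) = 2
G(6) = mex({1}) = 0
G(7) = mex({0, 1, 2}) = 3
G(8) = mex({0, 1, 2}) = 3
G(9) = mex({0, 2}) = 1
G(10) = mex({0, 2, 3}) = 1
G(11) = mex({0, 3}) = 1
G(12) = mex({1, 3}) = 0
G(13) = mex({0, 1, 2, 3}) = 4
G(14) = mex({0, 1, 2}) = 3
G(15) = mex({0, 1, 2}) = 3
G(16) = mex({0, 1, 2, 4}) = 3
G(17) = mex({0, 1, 3, 4}) = 2
G(18) = mex({0, 1, 3, 4}) = 2
G(19) = mex({0, 1, 3, 5}) = 2
G(20) = mex({0, 1, 2, 3, 5}) = 4
G(21) = mex({0, 1, 2, 3, 5}) = 4
G(22) = mex({1, 2, 6}) = 0
G(23) = mex({0, 1, 2, 3, 4, 6}) = 5
G(24) = mex({0, 1, 2, 3, 4}) = 5
G(25) = mex({0, 1, 3, 4, 7}) = 2
G(26) = mex({0, 1, 3, 4, 5, 7}) = 2
G(27) = mex({0, 1, 3, 5}) = 2
G(28) = mex({0, 1, 2, 5}) = 3
G(29) = mex({0, 1, 2, 4, 5, 6}) = 3
G(30) = mex({1, 2, 4, 6}) = 0
G(31) = mex({0, 1, 2, 3, 4, 6}) = 5
G(32) = mex({1, 2, 3, 4, 7}) = 0
G(33) = mex({0, 3, 7}) = 1
G(34) = mex({0, 2, 3, 5, 7}) = 1
G(35) = mex({0, 2, 3, 5, 6}) = 1
G(36) = mex({0, 1, 2, 5, 6}) = 3
G(37) = mex({0, 1, 2, 4, 5, 6}) = 3
G(38) = mex({0, 1, 2, 4}) = 3
G(39) = mex({0, 1, 2, 3, 4, 7}) = 5
G(40) = mex({0, 1, 2, 3, 4, 5, 7}) = 6
Therefore G(40) = 6.

6


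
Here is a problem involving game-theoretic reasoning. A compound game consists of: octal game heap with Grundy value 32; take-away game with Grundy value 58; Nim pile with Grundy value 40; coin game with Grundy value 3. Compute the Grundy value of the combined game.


By the Sprague-Grundy theorem, the Grundy value of a sum of games is the XOR of individual Grundy values.
octal game heap: Grundy value = 32. Running XOR: 0 XOR 32 = 32
take-away game: Grundy value = 58. Running XOR: 32 XOR 58 = 26
Nim pile: Grundy value = 40. Running XOR: 26 XOR 40 = 50
coin game: Grundy value = 3. Running XOR: 50 XOR 3 = 49
The combined Grundy value is 49.

49


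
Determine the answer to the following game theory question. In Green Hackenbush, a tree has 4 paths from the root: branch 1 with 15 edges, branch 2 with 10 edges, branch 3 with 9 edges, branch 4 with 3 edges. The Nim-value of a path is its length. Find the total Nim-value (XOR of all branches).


The tree has 4 branches from the ground vertex.
In Green Hackenbush, the Nim-value of a simple path of length k is k.
Branch 1: length 15, Nim-value = 15
Branch 2: length 10, Nim-value = 10
Branch 3: length 9, Nim-value = 9
Branch 4: length 3, Nim-value = 3
Total Nim-value = XOR of all branch values:
0 XOR 15 = 15
15 XOR 10 = 5
5 XOR 9 = 12
12 XOR 3 = 15
Nim-value of the tree = 15

15


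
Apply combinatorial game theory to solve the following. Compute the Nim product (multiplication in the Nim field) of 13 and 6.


Nim multiplication is bilinear over XOR: (u XOR v) * w = (u*w) XOR (v*w).
So we split each operand into its bit components and XOR the pairwise Nim products.
13 = 1 + 4 + 8 (as XOR of powers of 2).
6 = 2 + 4 (as XOR of powers of 2).
Using the standard Nim-product table on single bits:
  2*2 = 3,   2*4 = 8,   2*8 = 12,
  4*4 = 6,   4*8 = 11,  8*8 = 13,
and  1*x = x (identity), k*l = l*k (commutative).
Pairwise Nim products:
  1 * 2 = 2
  1 * 4 = 4
  4 * 2 = 8
  4 * 4 = 6
  8 * 2 = 12
  8 * 4 = 11
XOR them: 2 XOR 4 XOR 8 XOR 6 XOR 12 XOR 11 = 15.
Result: 13 * 6 = 15 (in Nim).

15


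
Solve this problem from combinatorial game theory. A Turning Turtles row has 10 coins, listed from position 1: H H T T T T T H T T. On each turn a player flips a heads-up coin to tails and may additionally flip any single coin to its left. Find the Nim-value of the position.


Coins: H H T T T T T H T T
Key fact: a single head at position k behaves exactly like a Nim heap of size k (turning it to T and optionally flipping a coin at j < k corresponds to moving the heap from k to j, or to 0), and heads combine as a disjunctive sum (two heads at the same place would cancel, matching j XOR j = 0). So the Nim-value is the XOR of the 1-indexed positions of the heads.
Face-up positions (1-indexed): [1, 2, 8]
XOR 0 with 1: 0 XOR 1 = 1
XOR 1 with 2: 1 XOR 2 = 3
XOR 3 with 8: 3 XOR 8 = 11
Nim-value = 11

11


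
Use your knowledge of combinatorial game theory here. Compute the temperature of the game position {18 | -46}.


The game is {18 | -46}, a switch {a | b} with numbers a > b.
Cooling {a | b} by t gives {a - t | b + t}, which stops being hot when a - t = b + t, i.e. at t = (a - b)/2. So the temperature of a switch is (a - b)/2.
Temperature = (Left option - Right option) / 2
= (18 - (-46)) / 2
= 64 / 2
= 32

32


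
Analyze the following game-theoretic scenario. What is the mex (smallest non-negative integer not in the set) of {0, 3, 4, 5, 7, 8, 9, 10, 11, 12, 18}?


Set = {0, 3, 4, 5, 7, 8, 9, 10, 11, 12, 18}
0 is in the set.
1 is NOT in the set. This is the mex.
mex = 1

1


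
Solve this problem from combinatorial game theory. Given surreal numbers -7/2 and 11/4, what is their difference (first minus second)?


x = -7/2, y = 11/4
Converting to common denominator: 4
x = -14/4, y = 11/4
x - y = -7/2 - 11/4 = -25/4

-25/4


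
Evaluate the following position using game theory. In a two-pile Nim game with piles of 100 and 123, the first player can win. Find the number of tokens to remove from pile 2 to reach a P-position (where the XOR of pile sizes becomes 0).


Piles: 100 and 123
Current XOR: 100 XOR 123 = 31 (non-zero, so this is an N-position).
To make the XOR zero, we need to find a move that balances the piles.
For pile 2 (size 123): target = 123 XOR 31 = 100
We reduce pile 2 from 123 to 100.
Tokens removed: 123 - 100 = 23
Verification: 100 XOR 100 = 0

23


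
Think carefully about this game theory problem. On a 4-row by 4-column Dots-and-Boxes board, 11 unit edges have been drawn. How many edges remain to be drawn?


Grid: 4 x 4 boxes, i.e. 5 rows and 5 columns of dots.
Horizontal edges: (rows + 1) * cols = 5 * 4 = 20
Vertical edges: rows * (cols + 1) = 4 * 5 = 20
Total edges: 20 + 20 = 40
Edges drawn: 11
Remaining: 40 - 11 = 29

29


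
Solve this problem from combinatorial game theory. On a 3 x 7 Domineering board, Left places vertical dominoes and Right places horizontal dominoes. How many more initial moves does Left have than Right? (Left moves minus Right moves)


Board is 3 x 7 (rows x cols).
Left (vertical) placements: (rows-1) * cols = 2 * 7 = 14
Right (horizontal) placements: rows * (cols-1) = 3 * 6 = 18
Advantage = Left - Right = 14 - 18 = -4

-4


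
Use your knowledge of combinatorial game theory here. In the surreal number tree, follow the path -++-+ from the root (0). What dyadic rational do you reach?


Sign expansion: -++-+
Rule: track bounds (lo, hi), initially (-inf, +inf). On '+', the current value becomes lo and we move to the simplest number in (value, hi): value + 1 if hi = +inf, otherwise the midpoint (value + hi)/2. On '-', the current value becomes hi and we move to value - 1 if lo = -inf, otherwise the midpoint (lo + value)/2.
Start at 0.
Step 1: sign = -, move left. Bounds: (-inf, 0). Value = -1
Step 2: sign = +, move right. Bounds: (-1, 0). Value = -1/2
Step 3: sign = +, move right. Bounds: (-1/2, 0). Value = -1/4
Step 4: sign = -, move left. Bounds: (-1/2, -1/4). Value = -3/8
Step 5: sign = +, move right. Bounds: (-3/8, -1/4). Value = -5/16
The surreal number with sign expansion -++-+ is -5/16.

-5/16


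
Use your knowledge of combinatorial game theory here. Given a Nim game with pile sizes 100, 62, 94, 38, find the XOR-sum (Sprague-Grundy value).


We need the XOR (exclusive or) of all pile sizes.
After XOR-ing pile 1 (size 100): 0 XOR 100 = 100
After XOR-ing pile 2 (size 62): 100 XOR 62 = 90
After XOR-ing pile 3 (size 94): 90 XOR 94 = 4
After XOR-ing pile 4 (size 38): 4 XOR 38 = 34
The Nim-value of this position is 34.

34


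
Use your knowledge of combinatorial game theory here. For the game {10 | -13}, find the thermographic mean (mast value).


Game = {10 | -13}, a switch {a | b} with numbers a > b.
Its thermograph has left wall a - t and right wall b + t, which meet at t = (a - b)/2, where both equal (a + b)/2. So the mast (mean value) is at (a + b)/2.
Mean = (10 + (-13))/2 = -3/2 = -3/2

-3/2


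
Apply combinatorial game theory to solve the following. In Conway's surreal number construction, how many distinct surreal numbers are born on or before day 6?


Day 0: {|} = 0 is born. Count = 1.
Day n: the number of surreal numbers born by day n is 2^(n+1) - 1.
By day 0: 2^1 - 1 = 1
By day 1: 2^2 - 1 = 3
By day 2: 2^3 - 1 = 7
By day 3: 2^4 - 1 = 15
By day 4: 2^5 - 1 = 31
By day 5: 2^6 - 1 = 63
By day 6: 2^7 - 1 = 127
By day 6: 127 surreal numbers.

127


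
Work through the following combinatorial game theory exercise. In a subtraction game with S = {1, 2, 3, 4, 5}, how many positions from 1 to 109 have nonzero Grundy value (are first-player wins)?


Subtraction set S = {1, 2, 3, 4, 5}, so G(n) = n mod 6.
G(n) = 0 when n is a multiple of 6.
Multiples of 6 in [1, 109]: 18
N-positions (nonzero Grundy) = 109 - 18 = 91

91


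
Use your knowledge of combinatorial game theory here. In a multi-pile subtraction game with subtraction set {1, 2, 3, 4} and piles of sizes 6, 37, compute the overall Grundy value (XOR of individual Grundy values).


Subtraction set: {1, 2, 3, 4}
For this subtraction set, G(n) = n mod 5 (period = max + 1 = 5).
Pile 1 (size 6): G(6) = 6 mod 5 = 1
Pile 2 (size 37): G(37) = 37 mod 5 = 2
Total Grundy value = XOR of all: 1 XOR 2 = 3

3


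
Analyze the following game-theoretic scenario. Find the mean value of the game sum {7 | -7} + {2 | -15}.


G1 = {7 | -7}, G2 = {2 | -15}
Each is a switch {a | b} with numbers a > b; its mean value is (a + b)/2, and mean value is additive over game sums: m(G1 + G2) = m(G1) + m(G2).
Mean of G1 = (7 + (-7))/2 = 0/2 = 0
Mean of G2 = (2 + (-15))/2 = -13/2 = -13/2
Mean of G1 + G2 = 0 + -13/2 = -13/2

-13/2


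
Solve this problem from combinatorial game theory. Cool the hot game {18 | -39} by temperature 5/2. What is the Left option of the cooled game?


Original game: {18 | -39} (a switch {a | b} with a > b).
Cooling by t (for t below the temperature (a - b)/2 = 57/2) taxes each move by t: {a | b} cooled by t is {a - t | b + t}.
Cooling amount: t = 5/2
Cooled Left option: 18 - 5/2 = 31/2
Cooled Right option: -39 + 5/2 = -73/2
Cooled game: {31/2 | -73/2}
Left option = 31/2

31/2


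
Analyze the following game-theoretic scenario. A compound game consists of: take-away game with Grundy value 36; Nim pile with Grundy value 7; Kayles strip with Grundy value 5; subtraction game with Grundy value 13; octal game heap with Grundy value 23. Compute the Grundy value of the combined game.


By the Sprague-Grundy theorem, the Grundy value of a sum of games is the XOR of individual Grundy values.
take-away game: Grundy value = 36. Running XOR: 0 XOR 36 = 36
Nim pile: Grundy value = 7. Running XOR: 36 XOR 7 = 35
Kayles strip: Grundy value = 5. Running XOR: 35 XOR 5 = 38
subtraction game: Grundy value = 13. Running XOR: 38 XOR 13 = 43
octal game heap: Grundy value = 23. Running XOR: 43 XOR 23 = 60
The combined Grundy value is 60.

60


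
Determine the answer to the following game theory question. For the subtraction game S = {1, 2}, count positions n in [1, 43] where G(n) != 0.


Subtraction set S = {1, 2}, so G(n) = n mod 3.
G(n) = 0 when n is a multiple of 3.
Multiples of 3 in [1, 43]: 14
N-positions (nonzero Grundy) = 43 - 14 = 29

29


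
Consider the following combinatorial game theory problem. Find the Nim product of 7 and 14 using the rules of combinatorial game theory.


Nim multiplication is bilinear over XOR: (u XOR v) * w = (u*w) XOR (v*w).
So we split each operand into its bit components and XOR the pairwise Nim products.
7 = 1 + 2 + 4 (as XOR of powers of 2).
14 = 2 + 4 + 8 (as XOR of powers of 2).
Using the standard Nim-product table on single bits:
  2*2 = 3,   2*4 = 8,   2*8 = 12,
  4*4 = 6,   4*8 = 11,  8*8 = 13,
and  1*x = x (identity), k*l = l*k (commutative).
Pairwise Nim products:
  1 * 2 = 2
  1 * 4 = 4
  1 * 8 = 8
  2 * 2 = 3
  2 * 4 = 8
  2 * 8 = 12
  4 * 2 = 8
  4 * 4 = 6
  4 * 8 = 11
XOR them: 2 XOR 4 XOR 8 XOR 3 XOR 8 XOR 12 XOR 8 XOR 6 XOR 11 = 12.
Result: 7 * 14 = 12 (in Nim).

12


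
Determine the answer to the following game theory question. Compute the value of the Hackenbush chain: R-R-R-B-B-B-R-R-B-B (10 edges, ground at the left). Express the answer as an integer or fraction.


Edges (from ground): R-R-R-B-B-B-R-R-B-B
By Berlekamp's sign-expansion rule, a Blue-Red Hackenbush stalk has the value of the surreal number whose sign sequence is the edge sequence with B -> + and R -> -.
Sign sequence: ---+++--++
Trace the sign expansion in the surreal number tree, starting from 0:
Edge 1: R (sign -) -> bounds (-inf, 0), value = -1
Edge 2: R (sign -) -> bounds (-inf, -1), value = -2
Edge 3: R (sign -) -> bounds (-inf, -2), value = -3
Edge 4: B (sign +) -> bounds (-3, -2), value = -5/2
Edge 5: B (sign +) -> bounds (-5/2, -2), value = -9/4
Edge 6: B (sign +) -> bounds (-9/4, -2), value = -17/8
Edge 7: R (sign -) -> bounds (-9/4, -17/8), value = -35/16
Edge 8: R (sign -) -> bounds (-9/4, -35/16), value = -71/32
Edge 9: B (sign +) -> bounds (-71/32, -35/16), value = -141/64
Edge 10: B (sign +) -> bounds (-141/64, -35/16), value = -281/128
Game value = -281/128

-281/128


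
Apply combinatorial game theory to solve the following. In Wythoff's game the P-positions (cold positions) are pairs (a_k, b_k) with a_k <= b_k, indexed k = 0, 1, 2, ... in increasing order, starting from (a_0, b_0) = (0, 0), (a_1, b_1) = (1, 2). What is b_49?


By Wythoff's theorem, a_k = floor(k * phi) and b_k = floor(k * phi^2) = a_k + k, where phi = (1 + sqrt(5))/2 is the golden ratio.
phi = (1 + sqrt(5))/2 = 1.618034
phi^2 = phi + 1 = 2.618034
k = 49
k * phi^2 = 49 * 2.618034 = 128.283665
b_49 = floor(k * phi^2) = 128 (check: a_49 + k = 79 + 49 = 128)

128


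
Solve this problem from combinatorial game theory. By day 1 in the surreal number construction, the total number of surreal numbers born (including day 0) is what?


Day 0: {|} = 0 is born. Count = 1.
Day n: the number of surreal numbers born by day n is 2^(n+1) - 1.
By day 0: 2^1 - 1 = 1
By day 1: 2^2 - 1 = 3
By day 1: 3 surreal numbers.

3


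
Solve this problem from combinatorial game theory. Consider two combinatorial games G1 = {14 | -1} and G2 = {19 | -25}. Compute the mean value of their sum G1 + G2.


G1 = {14 | -1}, G2 = {19 | -25}
Each is a switch {a | b} with numbers a > b; its mean value is (a + b)/2, and mean value is additive over game sums: m(G1 + G2) = m(G1) + m(G2).
Mean of G1 = (14 + (-1))/2 = 13/2 = 13/2
Mean of G2 = (19 + (-25))/2 = -6/2 = -3
Mean of G1 + G2 = 13/2 + -3 = 7/2

7/2


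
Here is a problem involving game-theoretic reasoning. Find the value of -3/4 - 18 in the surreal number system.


x = -3/4, y = 18
Converting to common denominator: 4
x = -3/4, y = 72/4
x - y = -3/4 - 18 = -75/4

-75/4


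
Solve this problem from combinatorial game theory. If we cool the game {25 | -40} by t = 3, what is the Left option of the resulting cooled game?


Original game: {25 | -40} (a switch {a | b} with a > b).
Cooling by t (for t below the temperature (a - b)/2 = 65/2) taxes each move by t: {a | b} cooled by t is {a - t | b + t}.
Cooling amount: t = 3
Cooled Left option: 25 - 3 = 22
Cooled Right option: -40 + 3 = -37
Cooled game: {22 | -37}
Left option = 22

22


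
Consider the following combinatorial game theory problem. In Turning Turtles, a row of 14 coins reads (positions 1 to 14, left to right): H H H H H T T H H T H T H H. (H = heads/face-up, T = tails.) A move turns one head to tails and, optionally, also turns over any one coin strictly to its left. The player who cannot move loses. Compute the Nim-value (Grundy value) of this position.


Coins: H H H H H T T H H T H T H H
Key fact: a single head at position k behaves exactly like a Nim heap of size k (turning it to T and optionally flipping a coin at j < k corresponds to moving the heap from k to j, or to 0), and heads combine as a disjunctive sum (two heads at the same place would cancel, matching j XOR j = 0). So the Nim-value is the XOR of the 1-indexed positions of the heads.
Face-up positions (1-indexed): [1, 2, 3, 4, 5, 8, 9, 11, 13, 14]
XOR 0 with 1: 0 XOR 1 = 1
XOR 1 with 2: 1 XOR 2 = 3
XOR 3 with 3: 3 XOR 3 = 0
XOR 0 with 4: 0 XOR 4 = 4
XOR 4 with 5: 4 XOR 5 = 1
XOR 1 with 8: 1 XOR 8 = 9
XOR 9 with 9: 9 XOR 9 = 0
XOR 0 with 11: 0 XOR 11 = 11
XOR 11 with 13: 11 XOR 13 = 6
XOR 6 with 14: 6 XOR 14 = 8
Nim-value = 8

8


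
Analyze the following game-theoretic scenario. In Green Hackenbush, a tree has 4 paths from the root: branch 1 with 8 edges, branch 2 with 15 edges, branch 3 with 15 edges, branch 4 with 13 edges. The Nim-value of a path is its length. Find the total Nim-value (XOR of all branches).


The tree has 4 branches from the ground vertex.
In Green Hackenbush, the Nim-value of a simple path of length k is k.
Branch 1: length 8, Nim-value = 8
Branch 2: length 15, Nim-value = 15
Branch 3: length 15, Nim-value = 15
Branch 4: length 13, Nim-value = 13
Total Nim-value = XOR of all branch values:
0 XOR 8 = 8
8 XOR 15 = 7
7 XOR 15 = 8
8 XOR 13 = 5
Nim-value of the tree = 5

5


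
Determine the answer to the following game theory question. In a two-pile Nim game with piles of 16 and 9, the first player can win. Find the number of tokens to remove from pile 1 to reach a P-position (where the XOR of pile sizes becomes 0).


Piles: 16 and 9
Current XOR: 16 XOR 9 = 25 (non-zero, so this is an N-position).
To make the XOR zero, we need to find a move that balances the piles.
For pile 1 (size 16): target = 16 XOR 25 = 9
We reduce pile 1 from 16 to 9.
Tokens removed: 16 - 9 = 7
Verification: 9 XOR 9 = 0

7


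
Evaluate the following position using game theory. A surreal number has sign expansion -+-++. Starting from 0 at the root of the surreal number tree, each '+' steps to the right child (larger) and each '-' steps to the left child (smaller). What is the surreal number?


Sign expansion: -+-++
Rule: track bounds (lo, hi), initially (-inf, +inf). On '+', the current value becomes lo and we move to the simplest number in (value, hi): value + 1 if hi = +inf, otherwise the midpoint (value + hi)/2. On '-', the current value becomes hi and we move to value - 1 if lo = -inf, otherwise the midpoint (lo + value)/2.
Start at 0.
Step 1: sign = -, move left. Bounds: (-inf, 0). Value = -1
Step 2: sign = +, move right. Bounds: (-1, 0). Value = -1/2
Step 3: sign = -, move left. Bounds: (-1, -1/2). Value = -3/4
Step 4: sign = +, move right. Bounds: (-3/4, -1/2). Value = -5/8
Step 5: sign = +, move right. Bounds: (-5/8, -1/2). Value = -9/16
The surreal number with sign expansion -+-++ is -9/16.

-9/16


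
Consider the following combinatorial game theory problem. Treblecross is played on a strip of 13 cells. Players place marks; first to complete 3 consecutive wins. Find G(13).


Treblecross: place X on empty cells; 3-in-a-row wins.
Playing within two cells of an existing X lets the opponent win at once, so sensible play treats the cells i-2..i+2 around each X as dead. The player left with no safe cell loses, so this is a normal-play take-away game on strips of safe cells.
Placing X at cell i (0-indexed) of a strip of k safe cells leaves independent strips of sizes max(0, i-2) and max(0, k-i-3). Hence G(k) = mex{ G(max(0,i-2)) XOR G(max(0,k-i-3)) : 0 <= i < k }, with G(0) = 0.
G(1): splits (0,0):0^0=0 -> mex({0}) = 1
G(2): splits (0,0):0^0=0 -> mex({0}) = 1
G(3): splits (0,0):0^0=0 -> mex({0}) = 1
G(4): splits (0,1):0^1=1 (0,0):0^0=0 -> mex({0, 1}) = 2
G(5): splits (0,2):0^1=1 (0,1):0^1=1 (0,0):0^0=0 -> mex({0, 1}) = 2
G(6) = mex({1}) = 0
G(7) = mex({0, 1, 2}) = 3
G(8) = mex({0, 1, 2}) = 3
G(9) = mex({0, 2}) = 1
G(10) = mex({0, 2, 3}) = 1
G(11) = mex({0, 3}) = 1
G(12) = mex({1, 3}) = 0
G(13) = mex({0, 1, 2, 3}) = 4
Therefore G(13) = 4.

4


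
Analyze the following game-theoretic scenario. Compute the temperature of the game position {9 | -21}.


The game is {9 | -21}, a switch {a | b} with numbers a > b.
Cooling {a | b} by t gives {a - t | b + t}, which stops being hot when a - t = b + t, i.e. at t = (a - b)/2. So the temperature of a switch is (a - b)/2.
Temperature = (Left option - Right option) / 2
= (9 - (-21)) / 2
= 30 / 2
= 15

15


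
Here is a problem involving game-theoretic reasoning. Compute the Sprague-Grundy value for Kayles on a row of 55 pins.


Kayles: a move removes 1 or 2 adjacent pins from a contiguous row.
Removing pins from a row of k leaves two independent rows (a, b) with a + b = k - 1 (one pin) or a + b = k - 2 (two pins); an end removal gives a = 0.
By Sprague-Grundy, G(k) = mex{ G(a) XOR G(b) } over all these splits. G(0) = 0.
G(1): splits (0,0):0^0=0 -> mex({0}) = 1
G(2): splits (0,1):0^1=1 (0,0):0^0=0 -> mex({0, 1}) = 2
G(3): splits (0,2):0^2=2 (1,1):1^1=0 (0,1):0^1=1 -> mex({0, 1, 2}) = 3
G(4): splits (0,3):0^3=3 (1,2):1^2=3 (0,2):0^2=2 (1,1):1^1=0 -> mex({0, 2, 3}) = 1
G(5): splits (0,4):0^1=1 (1,3):1^3=2 (2,2):2^2=0 (0,3):0^3=3 (1,2):1^2=3 -> mex({0, 1, 2, 3}) = 4
G(6) = mex({0, 1, 2, 4}) = 3
G(7) = mex({0, 1, 3, 4, 5}) = 2
G(8) = mex({0, 2, 3, 5, 6}) = 1
G(9) = mex({0, 1, 2, 3, 6, 7}) = 4
G(10) = mex({0, 1, 3, 4, 5, 7}) = 2
G(11) = mex({0, 1, 2, 3, 4, 5}) = 6
G(12) = mex({0, 1, 2, 3, 5, 6, 7}) = 4
G(13) = mex({0, 2, 3, 4, 6, 7}) = 1
G(14) = mex({0, 1, 4, 5, 6, 7}) = 2
G(15) = mex({0, 1, 2, 3, 4, 5, 6}) = 7
G(16) = mex({0, 2, 3, 5, 6, 7}) = 1
G(17) = mex({0, 1, 2, 3, 5, 6, 7}) = 4
G(18) = mex({0, 1, 2, 4, 5, 6}) = 3
G(19) = mex({0, 1, 3, 4, 5, 7}) = 2
G(20) = mex({0, 2, 3, 4, 5, 6, 7}) = 1
G(21) = mex({0, 1, 2, 3, 5, 6, 7}) = 4
G(22) = mex({0, 1, 2, 3, 4, 5, 7}) = 6
G(23) = mex({0, 1, 2, 3, 4, 5, 6}) = 7
G(24) = mex({0, 1, 2, 3, 5, 6, 7}) = 4
G(25) = mex({0, 2, 3, 4, 6, 7}) = 1
G(26) = mex({0, 1, 3, 4, 5, 6, 7}) = 2
G(27) = mex({0, 1, 2, 3, 4, 5, 6, 7}) = 8
G(28) = mex({0, 1, 2, 3, 4, 6, 7, 8}) = 5
G(29) = mex({0, 1, 2, 3, 5, 6, 7, 8, 9}) = 4
G(30) = mex({0, 1, 2, 3, 4, 5, 6, 9, 10}) = 7
G(31) = mex({0, 1, 3, 4, 5, 7, 10, 11}) = 2
G(32) = mex({0, 2, 3, 4, 5, 6, 7, 9, 11}) = 1
G(33) = mex({0, 1, 2, 3, 4, 5, 6, 7, 9, 12}) = 8
G(34) = mex({0, 1, 2, 3, 4, 5, 7, 8, 11, 12}) = 6
G(35) = mex({0, 1, 2, 3, 4, 5, 6, 8, 9, 10, 11}) = 7
G(36) = mex({0, 1, 2, 3, 5, 6, 7, 9, 10}) = 4
G(37) = mex({0, 2, 3, 4, 6, 7, 9, 10, 11, 12}) = 1
G(38) = mex({0, 1, 3, 4, 5, 6, 7, 9, 10, 11, 12}) = 2
G(39) = mex({0, 1, 2, 4, 5, 6, 7, 9, 10, 12, 14}) = 3
G(40) = mex({0, 2, 3, 4, 6, 7, 11, 12, 14}) = 1
G(41) = mex({0, 1, 2, 3, 5, 6, 7, 9, 10, 11, 12}) = 4
G(42) = mex({0, 1, 2, 3, 4, 5, 6, 9, 10}) = 7
G(43) = mex({0, 1, 3, 4, 5, 7, 9, 10, 12, 15}) = 2
G(44) = mex({0, 2, 3, 4, 5, 6, 7, 9, 10, 12, 15}) = 1
G(45) = mex({0, 1, 2, 3, 4, 5, 6, 7, 9, 10, 12, 14}) = 8
G(46) = mex({0, 1, 3, 4, 5, 7, 8, 11, 12, 14}) = 2
G(47) = mex({0, 1, 2, 3, 4, 5, 6, 8, 9, 10, 11, 12}) = 7
G(48) = mex({0, 1, 2, 3, 5, 6, 7, 9, 10}) = 4
G(49) = mex({0, 2, 3, 4, 6, 7, 9, 10, 11, 12, 15}) = 1
G(50) = mex({0, 1, 4, 5, 6, 7, 9, 11, 12, 14, 15}) = 2
G(51) = mex({0, 1, 2, 3, 4, 5, 6, 7, 9, 12, 14, 15}) = 8
G(52) = mex({0, 2, 3, 4, 5, 6, 7, 8, 11, 12, 15}) = 1
G(53) = mex({0, 1, 2, 3, 5, 6, 7, 8, 9, 10, 11, 12}) = 4
G(54) = mex({0, 1, 2, 3, 4, 5, 6, 9, 10}) = 7
G(55) = mex({0, 1, 3, 4, 5, 7, 9, 10, 11, 12}) = 2
Therefore G(55) = 2.

2
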